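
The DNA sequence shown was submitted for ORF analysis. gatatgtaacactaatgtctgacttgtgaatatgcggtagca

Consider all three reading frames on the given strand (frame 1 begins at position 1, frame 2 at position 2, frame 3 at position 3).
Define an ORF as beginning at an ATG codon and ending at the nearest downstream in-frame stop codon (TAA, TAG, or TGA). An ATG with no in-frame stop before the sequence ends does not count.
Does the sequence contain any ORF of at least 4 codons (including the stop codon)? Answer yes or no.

yes

Frame 1: GAT ATG TAA CAC TAA TGT CTG ACT TGT GAA TAT GCG GTA GCA — ATG at 4, stop TAA at 7 → 6 nt.
Frame 2: ATA TGT AAC ACT AAT GTC TGA CTT GTG AAT ATG CGG TAG — ATG at 32, stop TAG at 38 → 9 nt.
Frame 3: TAT GTA ACA CTA ATG TCT GAC TTG TGA ATA TGC GGT AGC — ATG at 15, stop TGA at 27 → 15 nt.
Frame 3 has an ORF of 5 codons (positions 15–29) ≥ 4, so yes.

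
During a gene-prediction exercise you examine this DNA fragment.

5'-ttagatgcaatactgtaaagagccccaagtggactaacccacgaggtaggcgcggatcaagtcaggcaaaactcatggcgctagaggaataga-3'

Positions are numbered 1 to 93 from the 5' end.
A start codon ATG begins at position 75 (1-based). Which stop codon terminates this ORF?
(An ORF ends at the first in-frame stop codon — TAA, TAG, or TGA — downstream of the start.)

Codons from position 75: ATG (75–77), GCG (78–80), CTA (81–83), GAG (84–86), GAA (87–89), TAG (90–92).
The first in-frame stop codon is TAG.

TAG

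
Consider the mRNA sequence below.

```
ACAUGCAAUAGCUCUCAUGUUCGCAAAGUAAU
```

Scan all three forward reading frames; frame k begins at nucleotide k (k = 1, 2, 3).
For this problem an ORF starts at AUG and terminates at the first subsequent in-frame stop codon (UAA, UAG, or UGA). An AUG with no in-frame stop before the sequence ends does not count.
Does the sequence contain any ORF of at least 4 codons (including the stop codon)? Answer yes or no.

yes

Frame 1: ACA UGC AAU AGC UCU CAU GUU CGC AAA GUA — no AUG→stop ORF.
Frame 2: CAU GCA AUA GCU CUC AUG UUC GCA AAG UAA — AUG at 17, stop UAA at 29 → 15 nt.
Frame 3: AUG CAA UAG CUC UCA UGU UCG CAA AGU AAU — AUG at 3, stop UAG at 9 → 9 nt.
Frame 2 has an ORF of 5 codons (positions 17–31) ≥ 4, so yes.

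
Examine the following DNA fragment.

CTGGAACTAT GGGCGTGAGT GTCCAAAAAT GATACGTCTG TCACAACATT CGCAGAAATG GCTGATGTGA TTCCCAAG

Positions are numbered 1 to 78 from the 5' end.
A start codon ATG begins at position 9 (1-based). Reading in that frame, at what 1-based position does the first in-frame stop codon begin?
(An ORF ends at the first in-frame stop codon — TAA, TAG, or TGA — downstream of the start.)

30

Codons from position 9: ATG (9–11), GGC (12–14), GTG (15–17), AGT (18–20), GTC (21–23), CAA (24–26), AAA (27–29), TGA (30–32).
TGA is a stop codon; it begins at position 30.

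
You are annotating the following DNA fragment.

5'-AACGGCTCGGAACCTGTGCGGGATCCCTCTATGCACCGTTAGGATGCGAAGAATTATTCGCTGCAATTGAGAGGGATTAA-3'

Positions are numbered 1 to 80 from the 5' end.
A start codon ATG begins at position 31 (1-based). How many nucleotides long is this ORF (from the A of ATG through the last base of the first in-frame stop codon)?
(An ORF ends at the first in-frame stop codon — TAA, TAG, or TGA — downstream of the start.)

12

Codons from position 31: ATG (31–33), CAC (34–36), CGT (37–39), TAG (40–42).
TAG is the first in-frame stop; ORF spans 31–42, 12 nucleotides.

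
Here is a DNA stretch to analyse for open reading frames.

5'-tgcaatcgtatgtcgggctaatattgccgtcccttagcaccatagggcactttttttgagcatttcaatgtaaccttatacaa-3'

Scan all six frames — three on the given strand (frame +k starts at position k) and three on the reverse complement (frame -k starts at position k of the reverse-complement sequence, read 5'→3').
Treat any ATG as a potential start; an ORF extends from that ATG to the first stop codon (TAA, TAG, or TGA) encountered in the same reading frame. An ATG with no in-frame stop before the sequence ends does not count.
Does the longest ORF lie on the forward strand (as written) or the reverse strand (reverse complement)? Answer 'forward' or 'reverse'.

reverse

Reverse complement (5'→3'): TTGTATAAGGTTACATTGAAATGCTCAAAAAAAGTGCCCTATGGTGCTAAGGGACGGCAATATTAGCCCGACATACGATTGCA
Frame +1: TGC AAT CGT ATG TCG GGC TAA TAT TGC CGT CCC TTA GCA CCA TAG GGC ACT TTT TTT GAG CAT TTC AAT GTA ACC TTA TAC — ATG at 10, stop TAA at 19 → 12 nt.
Frame +2: GCA ATC GTA TGT CGG GCT AAT ATT GCC GTC CCT TAG CAC CAT AGG GCA CTT TTT TTG AGC ATT TCA ATG TAA CCT TAT ACA — ATG at 68, stop TAA at 71 → 6 nt.
Frame +3: CAA TCG TAT GTC GGG CTA ATA TTG CCG TCC CTT AGC ACC ATA GGG CAC TTT TTT TGA GCA TTT CAA TGT AAC CTT ATA CAA — no ATG→stop ORF.
Frame -1: TTG TAT AAG GTT ACA TTG AAA TGC TCA AAA AAA GTG CCC TAT GGT GCT AAG GGA CGG CAA TAT TAG CCC GAC ATA CGA TTG — no ATG→stop ORF.
Frame -2: TGT ATA AGG TTA CAT TGA AAT GCT CAA AAA AAG TGC CCT ATG GTG CTA AGG GAC GGC AAT ATT AGC CCG ACA TAC GAT TGC — no ATG→stop ORF.
Frame -3: GTA TAA GGT TAC ATT GAA ATG CTC AAA AAA AGT GCC CTA TGG TGC TAA GGG ACG GCA ATA TTA GCC CGA CAT ACG ATT GCA — ATG at 21, stop TAA at 48 → 30 nt.
Forward-strand max 12 nt; reverse-strand max 30 nt. The reverse strand has the longer ORF.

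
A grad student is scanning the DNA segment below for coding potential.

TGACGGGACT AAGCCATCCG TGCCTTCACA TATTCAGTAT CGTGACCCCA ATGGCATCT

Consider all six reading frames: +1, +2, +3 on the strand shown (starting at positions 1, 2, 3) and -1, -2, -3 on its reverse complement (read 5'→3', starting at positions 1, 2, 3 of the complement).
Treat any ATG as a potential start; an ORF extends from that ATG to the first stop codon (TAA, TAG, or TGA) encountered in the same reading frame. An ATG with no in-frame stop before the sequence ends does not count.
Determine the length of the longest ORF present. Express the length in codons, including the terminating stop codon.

Reverse complement (5'→3'): AGATGCCATTGGGGTCACGATACTGAATATGTGAAGGCACGGATGGCTTAGTCCCGTCA
Frame +1: TGA CGG GAC TAA GCC ATC CGT GCC TTC ACA TAT TCA GTA TCG TGA CCC CAA TGG CAT — no ATG→stop ORF.
Frame +2: GAC GGG ACT AAG CCA TCC GTG CCT TCA CAT ATT CAG TAT CGT GAC CCC AAT GGC ATC — no ATG→stop ORF.
Frame +3: ACG GGA CTA AGC CAT CCG TGC CTT CAC ATA TTC AGT ATC GTG ACC CCA ATG GCA TCT — no ATG→stop ORF.
Frame -1: AGA TGC CAT TGG GGT CAC GAT ACT GAA TAT GTG AAG GCA CGG ATG GCT TAG TCC CGT — ATG at 43, stop TAG at 49 → 9 nt.
Frame -2: GAT GCC ATT GGG GTC ACG ATA CTG AAT ATG TGA AGG CAC GGA TGG CTT AGT CCC GTC — ATG at 29, stop TGA at 32 → 6 nt.
Frame -3: ATG CCA TTG GGG TCA CGA TAC TGA ATA TGT GAA GGC ACG GAT GGC TTA GTC CCG TCA — ATG at 3, stop TGA at 24 → 24 nt.
Longest: frame -3, positions 3–26, 24 nt = 8 codons = 7 aa. → 8 codons.

8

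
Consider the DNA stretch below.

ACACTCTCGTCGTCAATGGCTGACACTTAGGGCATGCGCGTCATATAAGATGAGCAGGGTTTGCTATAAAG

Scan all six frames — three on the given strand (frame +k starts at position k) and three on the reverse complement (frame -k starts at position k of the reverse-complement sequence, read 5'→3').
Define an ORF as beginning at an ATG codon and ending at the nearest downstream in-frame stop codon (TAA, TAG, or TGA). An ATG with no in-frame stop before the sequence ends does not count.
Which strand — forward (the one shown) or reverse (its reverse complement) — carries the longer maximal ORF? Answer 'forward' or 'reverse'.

Reverse complement (5'→3'): CTTTATAGCAAACCCTGCTCATCTTATATGACGCGCATGCCCTAAGTGTCAGCCATTGACGACGAGAGTGT
Frame +1: ACA CTC TCG TCG TCA ATG GCT GAC ACT TAG GGC ATG CGC GTC ATA TAA GAT GAG CAG GGT TTG CTA TAA — ATG at 16, stop TAG at 28 → 15 nt; ATG at 34, stop TAA at 46 → 15 nt.
Frame +2: CAC TCT CGT CGT CAA TGG CTG ACA CTT AGG GCA TGC GCG TCA TAT AAG ATG AGC AGG GTT TGC TAT AAA — no ATG→stop ORF.
Frame +3: ACT CTC GTC GTC AAT GGC TGA CAC TTA GGG CAT GCG CGT CAT ATA AGA TGA GCA GGG TTT GCT ATA AAG — no ATG→stop ORF.
Frame -1: CTT TAT AGC AAA CCC TGC TCA TCT TAT ATG ACG CGC ATG CCC TAA GTG TCA GCC ATT GAC GAC GAG AGT — ATG at 28, stop TAA at 43 → 18 nt; ATG at 37, stop TAA at 43 → 9 nt.
Frame -2: TTT ATA GCA AAC CCT GCT CAT CTT ATA TGA CGC GCA TGC CCT AAG TGT CAG CCA TTG ACG ACG AGA GTG — no ATG→stop ORF.
Frame -3: TTA TAG CAA ACC CTG CTC ATC TTA TAT GAC GCG CAT GCC CTA AGT GTC AGC CAT TGA CGA CGA GAG TGT — no ATG→stop ORF.
Forward-strand max 15 nt; reverse-strand max 18 nt. The reverse strand has the longer ORF.

reverse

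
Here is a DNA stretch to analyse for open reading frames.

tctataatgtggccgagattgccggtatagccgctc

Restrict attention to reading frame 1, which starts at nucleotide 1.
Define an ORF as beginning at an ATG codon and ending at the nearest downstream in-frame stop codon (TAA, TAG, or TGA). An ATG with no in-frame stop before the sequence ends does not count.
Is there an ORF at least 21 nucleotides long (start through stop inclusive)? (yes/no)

Frame 1: TCT ATA ATG TGG CCG AGA TTG CCG GTA TAG CCG CTC — ATG at 7, stop TAG at 28 → 24 nt.
Frame 1 has an ORF of 24 nucleotides (positions 7–30) ≥ 21, so yes.

yes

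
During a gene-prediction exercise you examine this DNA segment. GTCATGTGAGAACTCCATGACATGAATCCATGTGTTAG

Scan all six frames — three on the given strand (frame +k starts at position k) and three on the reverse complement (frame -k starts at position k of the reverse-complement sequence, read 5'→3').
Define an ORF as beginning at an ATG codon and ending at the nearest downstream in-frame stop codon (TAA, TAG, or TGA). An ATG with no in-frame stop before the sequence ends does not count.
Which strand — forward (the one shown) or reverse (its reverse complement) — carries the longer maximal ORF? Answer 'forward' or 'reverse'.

reverse

Reverse complement (5'→3'): CTAACACATGGATTCATGTCATGGAGTTCTCACATGAC
Frame +1: GTC ATG TGA GAA CTC CAT GAC ATG AAT CCA TGT GTT — ATG at 4, stop TGA at 7 → 6 nt.
Frame +2: TCA TGT GAG AAC TCC ATG ACA TGA ATC CAT GTG TTA — ATG at 17, stop TGA at 23 → 9 nt.
Frame +3: CAT GTG AGA ACT CCA TGA CAT GAA TCC ATG TGT TAG — ATG at 30, stop TAG at 36 → 9 nt.
Frame -1: CTA ACA CAT GGA TTC ATG TCA TGG AGT TCT CAC ATG — no ATG→stop ORF.
Frame -2: TAA CAC ATG GAT TCA TGT CAT GGA GTT CTC ACA TGA — ATG at 8, stop TGA at 35 → 30 nt.
Frame -3: AAC ACA TGG ATT CAT GTC ATG GAG TTC TCA CAT GAC — no ATG→stop ORF.
Forward-strand max 9 nt; reverse-strand max 30 nt. The reverse strand has the longer ORF.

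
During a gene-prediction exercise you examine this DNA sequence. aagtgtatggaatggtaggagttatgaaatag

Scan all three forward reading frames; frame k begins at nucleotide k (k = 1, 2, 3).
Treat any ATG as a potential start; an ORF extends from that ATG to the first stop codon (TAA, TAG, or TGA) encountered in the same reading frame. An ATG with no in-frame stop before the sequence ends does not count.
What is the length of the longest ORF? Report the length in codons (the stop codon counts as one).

Frame 1: AAG TGT ATG GAA TGG TAG GAG TTA TGA AAT — ATG at 7, stop TAG at 16 → 12 nt.
Frame 2: AGT GTA TGG AAT GGT AGG AGT TAT GAA ATA — no ATG→stop ORF.
Frame 3: GTG TAT GGA ATG GTA GGA GTT ATG AAA TAG — ATG at 12, stop TAG at 30 → 21 nt; ATG at 24, stop TAG at 30 → 9 nt.
Longest: frame 3, positions 12–32, 21 nt = 7 codons = 6 aa. → 7 codons.

7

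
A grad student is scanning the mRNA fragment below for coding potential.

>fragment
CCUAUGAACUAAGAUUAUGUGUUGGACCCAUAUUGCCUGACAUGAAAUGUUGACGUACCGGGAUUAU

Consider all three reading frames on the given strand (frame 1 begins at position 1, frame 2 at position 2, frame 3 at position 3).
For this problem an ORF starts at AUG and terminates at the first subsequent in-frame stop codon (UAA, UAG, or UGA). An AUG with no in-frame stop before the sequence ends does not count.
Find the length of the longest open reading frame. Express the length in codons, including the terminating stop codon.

8

Frame 1: CCU AUG AAC UAA GAU UAU GUG UUG GAC CCA UAU UGC CUG ACA UGA AAU GUU GAC GUA CCG GGA UUA — AUG at 4, stop UAA at 10 → 9 nt.
Frame 2: CUA UGA ACU AAG AUU AUG UGU UGG ACC CAU AUU GCC UGA CAU GAA AUG UUG ACG UAC CGG GAU UAU — AUG at 17, stop UGA at 38 → 24 nt.
Frame 3: UAU GAA CUA AGA UUA UGU GUU GGA CCC AUA UUG CCU GAC AUG AAA UGU UGA CGU ACC GGG AUU — AUG at 42, stop UGA at 51 → 12 nt.
Longest: frame 2, positions 17–40, 24 nt = 8 codons = 7 aa. → 8 codons.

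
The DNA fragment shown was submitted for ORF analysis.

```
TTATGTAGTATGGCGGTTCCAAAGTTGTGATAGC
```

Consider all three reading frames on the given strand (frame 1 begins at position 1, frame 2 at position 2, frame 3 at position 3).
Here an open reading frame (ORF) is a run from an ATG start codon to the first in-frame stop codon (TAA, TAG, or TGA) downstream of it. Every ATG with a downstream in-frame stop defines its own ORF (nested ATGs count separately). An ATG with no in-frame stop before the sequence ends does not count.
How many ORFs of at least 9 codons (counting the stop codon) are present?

0

Frame 1: TTA TGT AGT ATG GCG GTT CCA AAG TTG TGA TAG — ATG at 10, stop TGA at 28 → 21 nt.
Frame 2: TAT GTA GTA TGG CGG TTC CAA AGT TGT GAT AGC — no ATG→stop ORF.
Frame 3: ATG TAG TAT GGC GGT TCC AAA GTT GTG ATA — ATG at 3, stop TAG at 6 → 6 nt.
No ORF reaches 9 codons. Count = 0.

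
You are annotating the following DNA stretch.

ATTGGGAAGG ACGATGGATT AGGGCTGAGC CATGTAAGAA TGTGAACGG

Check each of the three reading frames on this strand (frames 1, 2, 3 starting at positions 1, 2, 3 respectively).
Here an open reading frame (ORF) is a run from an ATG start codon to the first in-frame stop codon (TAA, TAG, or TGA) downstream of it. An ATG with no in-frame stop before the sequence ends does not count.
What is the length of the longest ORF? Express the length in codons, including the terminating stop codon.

Frame 1: ATT GGG AAG GAC GAT GGA TTA GGG CTG AGC CAT GTA AGA ATG TGA ACG — ATG at 40, stop TGA at 43 → 6 nt.
Frame 2: TTG GGA AGG ACG ATG GAT TAG GGC TGA GCC ATG TAA GAA TGT GAA CGG — ATG at 14, stop TAG at 20 → 9 nt; ATG at 32, stop TAA at 35 → 6 nt.
Frame 3: TGG GAA GGA CGA TGG ATT AGG GCT GAG CCA TGT AAG AAT GTG AAC — no ATG→stop ORF.
Longest: frame 2, positions 14–22, 9 nt = 3 codons = 2 aa. → 3 codons.

3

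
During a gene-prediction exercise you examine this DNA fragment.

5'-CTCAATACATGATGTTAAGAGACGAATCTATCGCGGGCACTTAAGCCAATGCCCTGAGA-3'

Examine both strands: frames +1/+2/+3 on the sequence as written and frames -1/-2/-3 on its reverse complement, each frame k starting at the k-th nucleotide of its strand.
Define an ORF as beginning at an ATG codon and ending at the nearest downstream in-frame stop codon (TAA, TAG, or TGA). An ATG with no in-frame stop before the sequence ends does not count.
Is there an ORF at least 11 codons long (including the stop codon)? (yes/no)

yes

Reverse complement (5'→3'): TCTCAGGGCATTGGCTTAAGTGCCCGCGATAGATTCGTCTCTTAACATCATGTATTGAG
Frame +1: CTC AAT ACA TGA TGT TAA GAG ACG AAT CTA TCG CGG GCA CTT AAG CCA ATG CCC TGA — ATG at 49, stop TGA at 55 → 9 nt.
Frame +2: TCA ATA CAT GAT GTT AAG AGA CGA ATC TAT CGC GGG CAC TTA AGC CAA TGC CCT GAG — no ATG→stop ORF.
Frame +3: CAA TAC ATG ATG TTA AGA GAC GAA TCT ATC GCG GGC ACT TAA GCC AAT GCC CTG AGA — ATG at 9, stop TAA at 42 → 36 nt; ATG at 12, stop TAA at 42 → 33 nt.
Frame -1: TCT CAG GGC ATT GGC TTA AGT GCC CGC GAT AGA TTC GTC TCT TAA CAT CAT GTA TTG — no ATG→stop ORF.
Frame -2: CTC AGG GCA TTG GCT TAA GTG CCC GCG ATA GAT TCG TCT CTT AAC ATC ATG TAT TGA — ATG at 50, stop TGA at 56 → 9 nt.
Frame -3: TCA GGG CAT TGG CTT AAG TGC CCG CGA TAG ATT CGT CTC TTA ACA TCA TGT ATT GAG — no ATG→stop ORF.
Frame +3 has an ORF of 12 codons (positions 9–44) ≥ 11, so yes.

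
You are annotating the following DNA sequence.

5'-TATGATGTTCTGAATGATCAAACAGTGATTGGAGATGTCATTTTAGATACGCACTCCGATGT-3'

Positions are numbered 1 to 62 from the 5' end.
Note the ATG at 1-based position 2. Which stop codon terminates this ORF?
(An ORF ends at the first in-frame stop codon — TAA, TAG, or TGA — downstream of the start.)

TGA

Codons from position 2: ATG (2–4), ATG (5–7), TTC (8–10), TGA (11–13).
The first in-frame stop codon is TGA.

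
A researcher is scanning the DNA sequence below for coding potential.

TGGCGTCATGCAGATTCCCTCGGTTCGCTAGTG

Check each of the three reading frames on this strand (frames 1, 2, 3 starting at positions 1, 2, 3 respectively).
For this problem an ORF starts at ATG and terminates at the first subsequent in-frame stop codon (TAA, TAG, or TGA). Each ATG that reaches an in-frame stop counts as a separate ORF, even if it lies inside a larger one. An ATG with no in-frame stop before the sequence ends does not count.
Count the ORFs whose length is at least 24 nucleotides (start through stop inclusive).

1

Frame 1: TGG CGT CAT GCA GAT TCC CTC GGT TCG CTA GTG — no ATG→stop ORF.
Frame 2: GGC GTC ATG CAG ATT CCC TCG GTT CGC TAG — ATG at 8, stop TAG at 29 → 24 nt.
Frame 3: GCG TCA TGC AGA TTC CCT CGG TTC GCT AGT — no ATG→stop ORF.
ORFs ≥ 24 nucleotides: frame 2 8–31 (24 nucleotides). Count = 1.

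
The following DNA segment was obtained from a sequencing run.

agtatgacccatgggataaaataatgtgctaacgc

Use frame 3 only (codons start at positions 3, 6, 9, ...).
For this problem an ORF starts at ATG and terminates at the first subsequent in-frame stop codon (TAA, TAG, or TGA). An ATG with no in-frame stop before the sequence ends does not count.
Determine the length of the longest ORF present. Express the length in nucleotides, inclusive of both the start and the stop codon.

Frame 3: TAT GAC CCA TGG GAT AAA ATA ATG TGC TAA CGC — ATG at 24, stop TAA at 30 → 9 nt.
Longest: frame 3, positions 24–32, 9 nt = 3 codons = 2 aa. → 9 nucleotides.

9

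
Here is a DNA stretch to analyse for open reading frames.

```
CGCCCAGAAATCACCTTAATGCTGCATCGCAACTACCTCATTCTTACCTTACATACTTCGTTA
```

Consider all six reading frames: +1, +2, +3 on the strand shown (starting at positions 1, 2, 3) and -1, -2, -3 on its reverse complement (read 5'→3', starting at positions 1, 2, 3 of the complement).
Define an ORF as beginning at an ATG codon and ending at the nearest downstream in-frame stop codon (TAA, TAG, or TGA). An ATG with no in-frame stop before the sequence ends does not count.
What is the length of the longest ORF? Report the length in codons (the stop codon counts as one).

Reverse complement (5'→3'): TAACGAAGTATGTAAGGTAAGAATGAGGTAGTTGCGATGCAGCATTAAGGTGATTTCTGGGCG
Frame +1: CGC CCA GAA ATC ACC TTA ATG CTG CAT CGC AAC TAC CTC ATT CTT ACC TTA CAT ACT TCG TTA — no ATG→stop ORF.
Frame +2: GCC CAG AAA TCA CCT TAA TGC TGC ATC GCA ACT ACC TCA TTC TTA CCT TAC ATA CTT CGT — no ATG→stop ORF.
Frame +3: CCC AGA AAT CAC CTT AAT GCT GCA TCG CAA CTA CCT CAT TCT TAC CTT ACA TAC TTC GTT — no ATG→stop ORF.
Frame -1: TAA CGA AGT ATG TAA GGT AAG AAT GAG GTA GTT GCG ATG CAG CAT TAA GGT GAT TTC TGG GCG — ATG at 10, stop TAA at 13 → 6 nt; ATG at 37, stop TAA at 46 → 12 nt.
Frame -2: AAC GAA GTA TGT AAG GTA AGA ATG AGG TAG TTG CGA TGC AGC ATT AAG GTG ATT TCT GGG — ATG at 23, stop TAG at 29 → 9 nt.
Frame -3: ACG AAG TAT GTA AGG TAA GAA TGA GGT AGT TGC GAT GCA GCA TTA AGG TGA TTT CTG GGC — no ATG→stop ORF.
Longest: frame -1, positions 37–48, 12 nt = 4 codons = 3 aa. → 4 codons.

4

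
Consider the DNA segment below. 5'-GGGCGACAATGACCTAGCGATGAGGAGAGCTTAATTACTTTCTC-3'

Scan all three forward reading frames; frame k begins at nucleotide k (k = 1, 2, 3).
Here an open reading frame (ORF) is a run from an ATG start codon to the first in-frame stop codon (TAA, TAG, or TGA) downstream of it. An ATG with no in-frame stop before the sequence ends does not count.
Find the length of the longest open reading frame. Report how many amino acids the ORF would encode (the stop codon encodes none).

Frame 1: GGG CGA CAA TGA CCT AGC GAT GAG GAG AGC TTA ATT ACT TTC — no ATG→stop ORF.
Frame 2: GGC GAC AAT GAC CTA GCG ATG AGG AGA GCT TAA TTA CTT TCT — ATG at 20, stop TAA at 32 → 15 nt.
Frame 3: GCG ACA ATG ACC TAG CGA TGA GGA GAG CTT AAT TAC TTT CTC — ATG at 9, stop TAG at 15 → 9 nt.
Longest: frame 2, positions 20–34, 15 nt = 5 codons = 4 aa. → 4 amino acids.

4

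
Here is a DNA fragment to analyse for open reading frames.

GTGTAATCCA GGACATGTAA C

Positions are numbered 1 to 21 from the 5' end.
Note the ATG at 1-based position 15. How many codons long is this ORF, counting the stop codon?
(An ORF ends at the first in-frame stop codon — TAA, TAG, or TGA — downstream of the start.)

Codons from position 15: ATG (15–17), TAA (18–20).
TAA is the first in-frame stop; that's 2 codons including the stop.

2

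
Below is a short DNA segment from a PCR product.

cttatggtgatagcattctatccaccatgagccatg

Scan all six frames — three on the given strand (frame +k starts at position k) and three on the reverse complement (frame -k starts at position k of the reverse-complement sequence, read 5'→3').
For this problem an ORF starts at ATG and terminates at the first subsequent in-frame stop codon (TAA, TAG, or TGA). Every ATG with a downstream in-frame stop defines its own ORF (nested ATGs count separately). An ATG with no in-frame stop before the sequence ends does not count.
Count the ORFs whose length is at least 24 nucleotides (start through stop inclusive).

Reverse complement (5'→3'): CATGGCTCATGGTGGATAGAATGCTATCACCATAAG
Frame +1: CTT ATG GTG ATA GCA TTC TAT CCA CCA TGA GCC ATG — ATG at 4, stop TGA at 28 → 27 nt.
Frame +2: TTA TGG TGA TAG CAT TCT ATC CAC CAT GAG CCA — no ATG→stop ORF.
Frame +3: TAT GGT GAT AGC ATT CTA TCC ACC ATG AGC CAT — no ATG→stop ORF.
Frame -1: CAT GGC TCA TGG TGG ATA GAA TGC TAT CAC CAT AAG — no ATG→stop ORF.
Frame -2: ATG GCT CAT GGT GGA TAG AAT GCT ATC ACC ATA — ATG at 2, stop TAG at 17 → 18 nt.
Frame -3: TGG CTC ATG GTG GAT AGA ATG CTA TCA CCA TAA — ATG at 9, stop TAA at 33 → 27 nt; ATG at 21, stop TAA at 33 → 15 nt.
ORFs ≥ 24 nucleotides: frame +1 4–30 (27 nucleotides), frame -3 9–35 (27 nucleotides). Count = 2.

2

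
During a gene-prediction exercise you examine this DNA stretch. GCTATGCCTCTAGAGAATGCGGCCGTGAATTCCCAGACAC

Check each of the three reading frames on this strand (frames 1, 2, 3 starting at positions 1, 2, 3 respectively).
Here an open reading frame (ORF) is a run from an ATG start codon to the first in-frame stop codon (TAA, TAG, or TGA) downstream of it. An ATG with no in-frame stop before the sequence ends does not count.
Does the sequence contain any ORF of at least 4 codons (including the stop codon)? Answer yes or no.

yes

Frame 1: GCT ATG CCT CTA GAG AAT GCG GCC GTG AAT TCC CAG ACA — no ATG→stop ORF.
Frame 2: CTA TGC CTC TAG AGA ATG CGG CCG TGA ATT CCC AGA CAC — ATG at 17, stop TGA at 26 → 12 nt.
Frame 3: TAT GCC TCT AGA GAA TGC GGC CGT GAA TTC CCA GAC — no ATG→stop ORF.
Frame 2 has an ORF of 4 codons (positions 17–28) ≥ 4, so yes.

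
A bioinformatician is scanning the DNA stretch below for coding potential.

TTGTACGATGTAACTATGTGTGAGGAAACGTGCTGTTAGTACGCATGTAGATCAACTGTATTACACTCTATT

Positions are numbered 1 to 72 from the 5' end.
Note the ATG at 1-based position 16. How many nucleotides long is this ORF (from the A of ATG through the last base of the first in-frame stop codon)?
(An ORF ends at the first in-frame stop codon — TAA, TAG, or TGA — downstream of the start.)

Codons from position 16: ATG (16–18), TGT (19–21), GAG (22–24), GAA (25–27), ACG (28–30), TGC (31–33), TGT (34–36), TAG (37–39).
TAG is the first in-frame stop; ORF spans 16–39, 24 nucleotides.

24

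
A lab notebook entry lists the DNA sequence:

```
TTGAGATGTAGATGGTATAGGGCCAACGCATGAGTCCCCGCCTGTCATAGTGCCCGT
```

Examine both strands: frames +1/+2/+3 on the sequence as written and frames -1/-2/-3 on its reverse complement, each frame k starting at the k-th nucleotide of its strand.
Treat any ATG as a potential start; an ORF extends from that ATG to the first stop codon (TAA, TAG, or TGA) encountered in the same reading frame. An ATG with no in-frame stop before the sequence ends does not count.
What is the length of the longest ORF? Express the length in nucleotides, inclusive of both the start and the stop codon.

Reverse complement (5'→3'): ACGGGCACTATGACAGGCGGGGACTCATGCGTTGGCCCTATACCATCTACATCTCAA
Frame +1: TTG AGA TGT AGA TGG TAT AGG GCC AAC GCA TGA GTC CCC GCC TGT CAT AGT GCC CGT — no ATG→stop ORF.
Frame +2: TGA GAT GTA GAT GGT ATA GGG CCA ACG CAT GAG TCC CCG CCT GTC ATA GTG CCC — no ATG→stop ORF.
Frame +3: GAG ATG TAG ATG GTA TAG GGC CAA CGC ATG AGT CCC CGC CTG TCA TAG TGC CCG — ATG at 6, stop TAG at 9 → 6 nt; ATG at 12, stop TAG at 18 → 9 nt; ATG at 30, stop TAG at 48 → 21 nt.
Frame -1: ACG GGC ACT ATG ACA GGC GGG GAC TCA TGC GTT GGC CCT ATA CCA TCT ACA TCT CAA — no ATG→stop ORF.
Frame -2: CGG GCA CTA TGA CAG GCG GGG ACT CAT GCG TTG GCC CTA TAC CAT CTA CAT CTC — no ATG→stop ORF.
Frame -3: GGG CAC TAT GAC AGG CGG GGA CTC ATG CGT TGG CCC TAT ACC ATC TAC ATC TCA — no ATG→stop ORF.
Longest: frame +3, positions 30–50, 21 nt = 7 codons = 6 aa. → 21 nucleotides.

21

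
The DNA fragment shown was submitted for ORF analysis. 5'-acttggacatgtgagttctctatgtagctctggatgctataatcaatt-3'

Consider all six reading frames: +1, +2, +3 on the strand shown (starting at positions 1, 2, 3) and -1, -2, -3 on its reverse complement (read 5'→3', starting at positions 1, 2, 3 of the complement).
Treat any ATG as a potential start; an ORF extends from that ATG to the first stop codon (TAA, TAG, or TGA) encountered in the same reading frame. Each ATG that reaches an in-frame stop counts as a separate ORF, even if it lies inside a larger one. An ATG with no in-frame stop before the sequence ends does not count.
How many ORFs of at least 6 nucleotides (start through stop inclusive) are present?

Reverse complement (5'→3'): AATTGATTATAGCATCCAGAGCTACATAGAGAACTCACATGTCCAAGT
Frame +1: ACT TGG ACA TGT GAG TTC TCT ATG TAG CTC TGG ATG CTA TAA TCA ATT — ATG at 22, stop TAG at 25 → 6 nt; ATG at 34, stop TAA at 40 → 9 nt.
Frame +2: CTT GGA CAT GTG AGT TCT CTA TGT AGC TCT GGA TGC TAT AAT CAA — no ATG→stop ORF.
Frame +3: TTG GAC ATG TGA GTT CTC TAT GTA GCT CTG GAT GCT ATA ATC AAT — ATG at 9, stop TGA at 12 → 6 nt.
Frame -1: AAT TGA TTA TAG CAT CCA GAG CTA CAT AGA GAA CTC ACA TGT CCA AGT — no ATG→stop ORF.
Frame -2: ATT GAT TAT AGC ATC CAG AGC TAC ATA GAG AAC TCA CAT GTC CAA — no ATG→stop ORF.
Frame -3: TTG ATT ATA GCA TCC AGA GCT ACA TAG AGA ACT CAC ATG TCC AAG — no ATG→stop ORF.
ORFs ≥ 6 nucleotides: frame +1 22–27 (6 nucleotides), frame +1 34–42 (9 nucleotides), frame +3 9–14 (6 nucleotides). Count = 3.

3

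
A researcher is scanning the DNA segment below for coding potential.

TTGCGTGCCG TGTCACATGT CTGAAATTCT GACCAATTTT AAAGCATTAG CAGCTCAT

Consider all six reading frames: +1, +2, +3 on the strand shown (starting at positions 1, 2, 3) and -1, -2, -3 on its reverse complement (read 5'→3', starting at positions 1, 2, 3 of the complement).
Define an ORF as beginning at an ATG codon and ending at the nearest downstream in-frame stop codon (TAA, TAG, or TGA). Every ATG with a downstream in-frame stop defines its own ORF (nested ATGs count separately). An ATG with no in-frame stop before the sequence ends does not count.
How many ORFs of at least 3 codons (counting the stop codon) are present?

Reverse complement (5'→3'): ATGAGCTGCTAATGCTTTAAAATTGGTCAGAATTTCAGACATGTGACACGGCACGCAA
Frame +1: TTG CGT GCC GTG TCA CAT GTC TGA AAT TCT GAC CAA TTT TAA AGC ATT AGC AGC TCA — no ATG→stop ORF.
Frame +2: TGC GTG CCG TGT CAC ATG TCT GAA ATT CTG ACC AAT TTT AAA GCA TTA GCA GCT CAT — no ATG→stop ORF.
Frame +3: GCG TGC CGT GTC ACA TGT CTG AAA TTC TGA CCA ATT TTA AAG CAT TAG CAG CTC — no ATG→stop ORF.
Frame -1: ATG AGC TGC TAA TGC TTT AAA ATT GGT CAG AAT TTC AGA CAT GTG ACA CGG CAC GCA — ATG at 1, stop TAA at 10 → 12 nt.
Frame -2: TGA GCT GCT AAT GCT TTA AAA TTG GTC AGA ATT TCA GAC ATG TGA CAC GGC ACG CAA — ATG at 41, stop TGA at 44 → 6 nt.
Frame -3: GAG CTG CTA ATG CTT TAA AAT TGG TCA GAA TTT CAG ACA TGT GAC ACG GCA CGC — ATG at 12, stop TAA at 18 → 9 nt.
ORFs ≥ 3 codons: frame -1 1–12 (4 codons), frame -3 12–20 (3 codons). Count = 2.

2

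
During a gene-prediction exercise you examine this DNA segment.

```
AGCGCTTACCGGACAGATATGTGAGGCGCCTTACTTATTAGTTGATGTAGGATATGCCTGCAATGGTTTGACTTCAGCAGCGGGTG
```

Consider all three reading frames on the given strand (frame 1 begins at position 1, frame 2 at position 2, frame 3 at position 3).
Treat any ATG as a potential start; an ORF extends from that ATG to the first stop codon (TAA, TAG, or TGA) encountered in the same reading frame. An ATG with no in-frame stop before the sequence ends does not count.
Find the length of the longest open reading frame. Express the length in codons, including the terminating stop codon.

Frame 1: AGC GCT TAC CGG ACA GAT ATG TGA GGC GCC TTA CTT ATT AGT TGA TGT AGG ATA TGC CTG CAA TGG TTT GAC TTC AGC AGC GGG — ATG at 19, stop TGA at 22 → 6 nt.
Frame 2: GCG CTT ACC GGA CAG ATA TGT GAG GCG CCT TAC TTA TTA GTT GAT GTA GGA TAT GCC TGC AAT GGT TTG ACT TCA GCA GCG GGT — no ATG→stop ORF.
Frame 3: CGC TTA CCG GAC AGA TAT GTG AGG CGC CTT ACT TAT TAG TTG ATG TAG GAT ATG CCT GCA ATG GTT TGA CTT CAG CAG CGG GTG — ATG at 45, stop TAG at 48 → 6 nt; ATG at 54, stop TGA at 69 → 18 nt; ATG at 63, stop TGA at 69 → 9 nt.
Longest: frame 3, positions 54–71, 18 nt = 6 codons = 5 aa. → 6 codons.

6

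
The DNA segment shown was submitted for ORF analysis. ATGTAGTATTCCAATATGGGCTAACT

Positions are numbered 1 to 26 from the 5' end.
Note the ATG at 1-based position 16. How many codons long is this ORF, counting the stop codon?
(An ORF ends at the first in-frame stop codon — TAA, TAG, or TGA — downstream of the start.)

Codons from position 16: ATG (16–18), GGC (19–21), TAA (22–24).
TAA is the first in-frame stop; that's 3 codons including the stop.

3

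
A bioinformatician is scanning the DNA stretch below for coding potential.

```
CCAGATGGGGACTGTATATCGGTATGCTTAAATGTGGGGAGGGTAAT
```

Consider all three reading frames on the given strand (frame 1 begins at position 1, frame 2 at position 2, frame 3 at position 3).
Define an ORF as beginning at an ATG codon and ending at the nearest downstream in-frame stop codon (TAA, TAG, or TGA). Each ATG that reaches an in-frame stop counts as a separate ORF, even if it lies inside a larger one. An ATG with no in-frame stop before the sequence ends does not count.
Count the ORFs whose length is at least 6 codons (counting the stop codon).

Frame 1: CCA GAT GGG GAC TGT ATA TCG GTA TGC TTA AAT GTG GGG AGG GTA — no ATG→stop ORF.
Frame 2: CAG ATG GGG ACT GTA TAT CGG TAT GCT TAA ATG TGG GGA GGG TAA — ATG at 5, stop TAA at 29 → 27 nt; ATG at 32, stop TAA at 44 → 15 nt.
Frame 3: AGA TGG GGA CTG TAT ATC GGT ATG CTT AAA TGT GGG GAG GGT AAT — no ATG→stop ORF.
ORFs ≥ 6 codons: frame 2 5–31 (9 codons). Count = 1.

1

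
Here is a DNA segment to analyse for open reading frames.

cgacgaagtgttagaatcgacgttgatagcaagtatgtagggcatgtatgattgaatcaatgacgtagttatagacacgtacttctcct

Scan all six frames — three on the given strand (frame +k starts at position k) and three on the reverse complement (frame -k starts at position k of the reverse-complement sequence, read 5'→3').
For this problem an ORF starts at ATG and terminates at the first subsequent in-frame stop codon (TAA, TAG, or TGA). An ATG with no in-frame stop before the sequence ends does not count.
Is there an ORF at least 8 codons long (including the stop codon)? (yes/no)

no

Reverse complement (5'→3'): AGGAGAAGTACGTGTCTATAACTACGTCATTGATTCAATCATACATGCCCTACATACTTGCTATCAACGTCGATTCTAACACTTCGTCG
Frame +1: CGA CGA AGT GTT AGA ATC GAC GTT GAT AGC AAG TAT GTA GGG CAT GTA TGA TTG AAT CAA TGA CGT AGT TAT AGA CAC GTA CTT CTC — no ATG→stop ORF.
Frame +2: GAC GAA GTG TTA GAA TCG ACG TTG ATA GCA AGT ATG TAG GGC ATG TAT GAT TGA ATC AAT GAC GTA GTT ATA GAC ACG TAC TTC TCC — ATG at 35, stop TAG at 38 → 6 nt; ATG at 44, stop TGA at 53 → 12 nt.
Frame +3: ACG AAG TGT TAG AAT CGA CGT TGA TAG CAA GTA TGT AGG GCA TGT ATG ATT GAA TCA ATG ACG TAG TTA TAG ACA CGT ACT TCT CCT — ATG at 48, stop TAG at 66 → 21 nt; ATG at 60, stop TAG at 66 → 9 nt.
Frame -1: AGG AGA AGT ACG TGT CTA TAA CTA CGT CAT TGA TTC AAT CAT ACA TGC CCT ACA TAC TTG CTA TCA ACG TCG ATT CTA ACA CTT CGT — no ATG→stop ORF.
Frame -2: GGA GAA GTA CGT GTC TAT AAC TAC GTC ATT GAT TCA ATC ATA CAT GCC CTA CAT ACT TGC TAT CAA CGT CGA TTC TAA CAC TTC GTC — no ATG→stop ORF.
Frame -3: GAG AAG TAC GTG TCT ATA ACT ACG TCA TTG ATT CAA TCA TAC ATG CCC TAC ATA CTT GCT ATC AAC GTC GAT TCT AAC ACT TCG TCG — no ATG→stop ORF.
Largest ORF found is 7 codons < 8, so no.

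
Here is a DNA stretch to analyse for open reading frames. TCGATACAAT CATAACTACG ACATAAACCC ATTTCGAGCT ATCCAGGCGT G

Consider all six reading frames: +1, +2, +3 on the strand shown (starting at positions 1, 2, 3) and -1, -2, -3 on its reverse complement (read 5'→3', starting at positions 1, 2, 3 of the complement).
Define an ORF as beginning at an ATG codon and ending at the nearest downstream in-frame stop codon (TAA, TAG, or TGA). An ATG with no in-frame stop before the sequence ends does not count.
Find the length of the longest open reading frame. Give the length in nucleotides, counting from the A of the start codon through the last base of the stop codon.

Reverse complement (5'→3'): CACGCCTGGATAGCTCGAAATGGGTTTATGTCGTAGTTATGATTGTATCGA
Frame +1: TCG ATA CAA TCA TAA CTA CGA CAT AAA CCC ATT TCG AGC TAT CCA GGC GTG — no ATG→stop ORF.
Frame +2: CGA TAC AAT CAT AAC TAC GAC ATA AAC CCA TTT CGA GCT ATC CAG GCG — no ATG→stop ORF.
Frame +3: GAT ACA ATC ATA ACT ACG ACA TAA ACC CAT TTC GAG CTA TCC AGG CGT — no ATG→stop ORF.
Frame -1: CAC GCC TGG ATA GCT CGA AAT GGG TTT ATG TCG TAG TTA TGA TTG TAT CGA — ATG at 28, stop TAG at 34 → 9 nt.
Frame -2: ACG CCT GGA TAG CTC GAA ATG GGT TTA TGT CGT AGT TAT GAT TGT ATC — no ATG→stop ORF.
Frame -3: CGC CTG GAT AGC TCG AAA TGG GTT TAT GTC GTA GTT ATG ATT GTA TCG — no ATG→stop ORF.
Longest: frame -1, positions 28–36, 9 nt = 3 codons = 2 aa. → 9 nucleotides.

9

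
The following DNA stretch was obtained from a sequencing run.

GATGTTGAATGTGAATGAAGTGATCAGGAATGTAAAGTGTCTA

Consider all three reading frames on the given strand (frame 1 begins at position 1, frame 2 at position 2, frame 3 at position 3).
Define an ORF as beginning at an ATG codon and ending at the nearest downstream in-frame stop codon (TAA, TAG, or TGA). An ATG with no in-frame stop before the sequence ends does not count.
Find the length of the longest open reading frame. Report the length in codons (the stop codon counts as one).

Frame 1: GAT GTT GAA TGT GAA TGA AGT GAT CAG GAA TGT AAA GTG TCT — no ATG→stop ORF.
Frame 2: ATG TTG AAT GTG AAT GAA GTG ATC AGG AAT GTA AAG TGT CTA — no ATG→stop ORF.
Frame 3: TGT TGA ATG TGA ATG AAG TGA TCA GGA ATG TAA AGT GTC — ATG at 9, stop TGA at 12 → 6 nt; ATG at 15, stop TGA at 21 → 9 nt; ATG at 30, stop TAA at 33 → 6 nt.
Longest: frame 3, positions 15–23, 9 nt = 3 codons = 2 aa. → 3 codons.

3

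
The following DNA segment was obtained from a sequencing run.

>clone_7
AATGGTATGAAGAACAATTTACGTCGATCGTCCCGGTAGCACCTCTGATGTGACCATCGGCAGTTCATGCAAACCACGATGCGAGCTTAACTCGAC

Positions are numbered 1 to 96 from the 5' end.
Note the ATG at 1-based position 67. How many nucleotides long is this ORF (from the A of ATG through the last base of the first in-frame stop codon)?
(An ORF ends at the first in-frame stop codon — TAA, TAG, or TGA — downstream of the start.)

Codons from position 67: ATG (67–69), CAA (70–72), ACC (73–75), ACG (76–78), ATG (79–81), CGA (82–84), GCT (85–87), TAA (88–90).
TAA is the first in-frame stop; ORF spans 67–90, 24 nucleotides.

24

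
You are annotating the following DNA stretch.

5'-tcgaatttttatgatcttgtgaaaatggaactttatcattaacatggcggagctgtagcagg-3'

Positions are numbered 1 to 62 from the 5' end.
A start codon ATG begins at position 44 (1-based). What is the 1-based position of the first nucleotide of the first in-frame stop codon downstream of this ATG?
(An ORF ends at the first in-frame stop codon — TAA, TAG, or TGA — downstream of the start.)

Codons from position 44: ATG (44–46), GCG (47–49), GAG (50–52), CTG (53–55), TAG (56–58).
TAG is a stop codon; it begins at position 56.

56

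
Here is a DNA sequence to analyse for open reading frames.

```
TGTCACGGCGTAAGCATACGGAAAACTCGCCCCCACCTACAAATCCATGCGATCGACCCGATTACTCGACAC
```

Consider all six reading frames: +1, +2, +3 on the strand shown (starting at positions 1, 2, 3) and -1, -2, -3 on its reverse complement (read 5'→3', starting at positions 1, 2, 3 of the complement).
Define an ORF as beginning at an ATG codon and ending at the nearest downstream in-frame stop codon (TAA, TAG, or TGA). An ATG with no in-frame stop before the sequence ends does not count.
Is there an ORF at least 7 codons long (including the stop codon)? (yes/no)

Reverse complement (5'→3'): GTGTCGAGTAATCGGGTCGATCGCATGGATTTGTAGGTGGGGGCGAGTTTTCCGTATGCTTACGCCGTGACA
Frame +1: TGT CAC GGC GTA AGC ATA CGG AAA ACT CGC CCC CAC CTA CAA ATC CAT GCG ATC GAC CCG ATT ACT CGA CAC — no ATG→stop ORF.
Frame +2: GTC ACG GCG TAA GCA TAC GGA AAA CTC GCC CCC ACC TAC AAA TCC ATG CGA TCG ACC CGA TTA CTC GAC — no ATG→stop ORF.
Frame +3: TCA CGG CGT AAG CAT ACG GAA AAC TCG CCC CCA CCT ACA AAT CCA TGC GAT CGA CCC GAT TAC TCG ACA — no ATG→stop ORF.
Frame -1: GTG TCG AGT AAT CGG GTC GAT CGC ATG GAT TTG TAG GTG GGG GCG AGT TTT CCG TAT GCT TAC GCC GTG ACA — ATG at 25, stop TAG at 34 → 12 nt.
Frame -2: TGT CGA GTA ATC GGG TCG ATC GCA TGG ATT TGT AGG TGG GGG CGA GTT TTC CGT ATG CTT ACG CCG TGA — ATG at 56, stop TGA at 68 → 15 nt.
Frame -3: GTC GAG TAA TCG GGT CGA TCG CAT GGA TTT GTA GGT GGG GGC GAG TTT TCC GTA TGC TTA CGC CGT GAC — no ATG→stop ORF.
Largest ORF found is 5 codons < 7, so no.

no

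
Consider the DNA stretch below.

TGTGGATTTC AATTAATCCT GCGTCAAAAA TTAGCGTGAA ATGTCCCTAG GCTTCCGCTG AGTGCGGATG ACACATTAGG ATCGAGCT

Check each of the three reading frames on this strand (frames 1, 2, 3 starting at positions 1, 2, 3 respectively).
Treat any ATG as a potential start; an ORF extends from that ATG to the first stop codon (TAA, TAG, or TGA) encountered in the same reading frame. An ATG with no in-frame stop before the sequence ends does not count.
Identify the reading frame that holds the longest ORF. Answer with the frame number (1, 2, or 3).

Frame 1: TGT GGA TTT CAA TTA ATC CTG CGT CAA AAA TTA GCG TGA AAT GTC CCT AGG CTT CCG CTG AGT GCG GAT GAC ACA TTA GGA TCG AGC — no ATG→stop ORF.
Frame 2: GTG GAT TTC AAT TAA TCC TGC GTC AAA AAT TAG CGT GAA ATG TCC CTA GGC TTC CGC TGA GTG CGG ATG ACA CAT TAG GAT CGA GCT — ATG at 41, stop TGA at 59 → 21 nt; ATG at 68, stop TAG at 77 → 12 nt.
Frame 3: TGG ATT TCA ATT AAT CCT GCG TCA AAA ATT AGC GTG AAA TGT CCC TAG GCT TCC GCT GAG TGC GGA TGA CAC ATT AGG ATC GAG — no ATG→stop ORF.
Longest ORF is 21 nt in frame 2 (positions 41–61).

2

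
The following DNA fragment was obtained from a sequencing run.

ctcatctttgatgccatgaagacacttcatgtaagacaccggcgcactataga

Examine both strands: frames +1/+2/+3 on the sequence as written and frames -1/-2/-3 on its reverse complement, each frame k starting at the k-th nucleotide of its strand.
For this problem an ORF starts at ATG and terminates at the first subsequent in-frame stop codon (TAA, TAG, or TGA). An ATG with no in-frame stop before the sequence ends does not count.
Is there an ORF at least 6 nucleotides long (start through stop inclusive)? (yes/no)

Reverse complement (5'→3'): TCTATAGTGCGCCGGTGTCTTACATGAAGTGTCTTCATGGCATCAAAGATGAG
Frame +1: CTC ATC TTT GAT GCC ATG AAG ACA CTT CAT GTA AGA CAC CGG CGC ACT ATA — no ATG→stop ORF.
Frame +2: TCA TCT TTG ATG CCA TGA AGA CAC TTC ATG TAA GAC ACC GGC GCA CTA TAG — ATG at 11, stop TGA at 17 → 9 nt; ATG at 29, stop TAA at 32 → 6 nt.
Frame +3: CAT CTT TGA TGC CAT GAA GAC ACT TCA TGT AAG ACA CCG GCG CAC TAT AGA — no ATG→stop ORF.
Frame -1: TCT ATA GTG CGC CGG TGT CTT ACA TGA AGT GTC TTC ATG GCA TCA AAG ATG — no ATG→stop ORF.
Frame -2: CTA TAG TGC GCC GGT GTC TTA CAT GAA GTG TCT TCA TGG CAT CAA AGA TGA — no ATG→stop ORF.
Frame -3: TAT AGT GCG CCG GTG TCT TAC ATG AAG TGT CTT CAT GGC ATC AAA GAT GAG — no ATG→stop ORF.
Frame +2 has an ORF of 9 nucleotides (positions 11–19) ≥ 6, so yes.

yes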